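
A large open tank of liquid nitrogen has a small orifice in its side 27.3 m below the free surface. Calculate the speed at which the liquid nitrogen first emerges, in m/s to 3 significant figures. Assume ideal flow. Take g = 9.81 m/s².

Bernoulli from surface to hole (P equal, v_surface ≈ 0): v = √(2gh) = √(2×9.81×27.3) = 23.1 m/s.

v ≈ 23.1 m/s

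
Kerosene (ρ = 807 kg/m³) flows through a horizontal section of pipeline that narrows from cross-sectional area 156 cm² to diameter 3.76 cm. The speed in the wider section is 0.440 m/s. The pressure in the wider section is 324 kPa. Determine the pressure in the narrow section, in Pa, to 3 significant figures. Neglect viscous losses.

Mass conservation (A₁v₁ = A₂v₂) gives v₂ = 0.440 × 156/11.1 = 6.18 m/s.
With no height change, Bernoulli's equation is P₁ + ½ρv₁² = P₂ + ½ρv₂².
P₂ = P₁ − ½ρ(v₂² − v₁²) = 324000 − ½·807·(6.18² − 0.440²) = 324000 − 15300 = 309000 Pa.

P₂ = 309000 Pa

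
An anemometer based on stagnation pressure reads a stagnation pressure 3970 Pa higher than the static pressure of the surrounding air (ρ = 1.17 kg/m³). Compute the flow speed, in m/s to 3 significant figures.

v = 82.4 m/s

At the stagnation point the flow is brought to rest, so Bernoulli gives P_stag − P_static = ½ρv².
v = √(2ΔP/ρ) = √(2·3970/1.17) = 82.4 m/s.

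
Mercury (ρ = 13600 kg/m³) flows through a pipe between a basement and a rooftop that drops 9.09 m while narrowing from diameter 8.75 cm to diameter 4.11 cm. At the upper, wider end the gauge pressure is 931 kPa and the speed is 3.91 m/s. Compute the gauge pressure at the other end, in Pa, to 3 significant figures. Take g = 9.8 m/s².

P₂ ≈ 111000 Pa

Continuity gives A₁v₁ = A₂v₂, so v₂ = (60.1 cm²)/(13.3 cm²) × 3.91 m/s = 17.7 m/s.
Energy conservation along the streamline gives P₂ = P₁ − ½ρ(v₂² − v₁²) − ρg(h₂ − h₁).
P₂ = 931000 + ½·13600·(3.91² − 17.7²) − 13600·9.8·(−9.09) = 931000 + (-2030000) − (-1210000) = 111000 Pa.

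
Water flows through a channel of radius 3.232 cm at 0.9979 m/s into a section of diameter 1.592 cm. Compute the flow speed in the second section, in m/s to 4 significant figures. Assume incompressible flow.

16.45 m/s

Continuity gives A₁v₁ = A₂v₂, so v₂ = (32.82 cm²)/(1.991 cm²) × 0.9979 m/s = 16.45 m/s.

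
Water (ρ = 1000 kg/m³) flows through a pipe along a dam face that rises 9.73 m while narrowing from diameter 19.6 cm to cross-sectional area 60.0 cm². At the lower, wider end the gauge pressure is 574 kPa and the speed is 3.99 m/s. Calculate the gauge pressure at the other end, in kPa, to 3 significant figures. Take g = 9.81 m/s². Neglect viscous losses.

285 kPa

By continuity, v₂ = v₁·A₁/A₂ = 3.99·(302/60.0) = 20.1 m/s.
Applying Bernoulli between the two ends and solving for P₂: P₂ = P₁ + ½ρ(v₁² − v₂²) − ρgΔh.
P₂ = 574000 + ½·1000·(3.99² − 20.1²) − 1000·9.81·(+9.73) = 574000 + (-193000) − (95500) = 285000 Pa.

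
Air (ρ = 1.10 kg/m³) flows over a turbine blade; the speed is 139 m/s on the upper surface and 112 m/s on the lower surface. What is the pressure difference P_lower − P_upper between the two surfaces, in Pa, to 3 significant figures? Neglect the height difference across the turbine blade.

ΔP ≈ 3730 Pa

Bernoulli (same height): P_lower − P_upper = ½ρ(v_upper² − v_lower²).
ΔP = ½·1.10·(139² − 112²) = 3730 Pa.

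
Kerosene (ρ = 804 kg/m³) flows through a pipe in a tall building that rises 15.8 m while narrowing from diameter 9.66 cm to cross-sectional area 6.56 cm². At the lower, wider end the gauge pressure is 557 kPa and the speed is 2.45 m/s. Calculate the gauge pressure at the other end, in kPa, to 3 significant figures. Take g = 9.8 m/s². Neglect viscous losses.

134 kPa

Continuity gives A₁v₁ = A₂v₂, so v₂ = (73.3 cm²)/(6.56 cm²) × 2.45 m/s = 27.4 m/s.
Bernoulli: P₁ + ½ρv₁² + ρg h₁ = P₂ + ½ρv₂² + ρg h₂, so P₂ = P₁ + ½ρ(v₁² − v₂²) − ρg(h₂ − h₁).
P₂ = 557000 + ½·804·(2.45² − 27.4²) − 804·9.8·(+15.8) = 557000 + (-299000) − (124000) = 134000 Pa.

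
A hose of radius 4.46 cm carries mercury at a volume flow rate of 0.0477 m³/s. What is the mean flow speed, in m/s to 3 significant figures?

Q = 0.0477 m³/s = 0.0477 m³/s.
v = Q/A = 0.0477 / 0.00625 = 7.63 m/s.

7.63 m/s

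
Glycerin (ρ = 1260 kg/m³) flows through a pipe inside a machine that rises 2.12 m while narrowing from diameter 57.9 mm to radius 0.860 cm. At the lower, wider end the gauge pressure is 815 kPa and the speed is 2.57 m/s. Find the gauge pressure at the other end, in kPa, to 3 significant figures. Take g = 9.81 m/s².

Mass conservation (A₁v₁ = A₂v₂) gives v₂ = 2.57 × 26.3/2.32 = 29.1 m/s.
Bernoulli: P₁ + ½ρv₁² + ρg h₁ = P₂ + ½ρv₂² + ρg h₂, so P₂ = P₁ + ½ρ(v₁² − v₂²) − ρg(h₂ − h₁).
P₂ = 815000 + ½·1260·(2.57² − 29.1²) − 1260·9.81·(+2.12) = 815000 + (-530000) − (26200) = 259000 Pa.

P₂ ≈ 259 kPa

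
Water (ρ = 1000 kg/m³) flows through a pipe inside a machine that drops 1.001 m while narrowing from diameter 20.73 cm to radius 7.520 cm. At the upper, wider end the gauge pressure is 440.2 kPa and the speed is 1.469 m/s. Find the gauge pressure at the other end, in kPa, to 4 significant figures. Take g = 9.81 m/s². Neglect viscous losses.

Mass conservation (A₁v₁ = A₂v₂) gives v₂ = 1.469 × 337.5/177.7 = 2.791 m/s.
Energy conservation along the streamline gives P₂ = P₁ − ½ρ(v₂² − v₁²) − ρg(h₂ − h₁).
P₂ = 440200 + ½·1000·(1.469² − 2.791²) − 1000·9.81·(−1.001) = 440200 + (-2815) − (-9820) = 447200 Pa.

P₂ ≈ 447.2 kPa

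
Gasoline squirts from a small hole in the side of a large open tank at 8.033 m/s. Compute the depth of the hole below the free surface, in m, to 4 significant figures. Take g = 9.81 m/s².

h ≈ 3.289 m

Inverting v = √(2gh) gives h = v² / 2g.
h = 8.033²/(2·9.81) = 64.53/19.62 = 3.289 m.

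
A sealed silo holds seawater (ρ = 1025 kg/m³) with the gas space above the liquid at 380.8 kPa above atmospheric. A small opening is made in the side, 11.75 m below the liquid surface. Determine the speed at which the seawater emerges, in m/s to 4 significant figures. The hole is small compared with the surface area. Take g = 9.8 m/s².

Take point 1 at the surface (v₁ ≈ 0) and point 2 at the hole (at atmospheric pressure). Bernoulli: P₁ + ρg h = P_atm + ½ρv₂².
With P₁ − P_atm = 380800 Pa, v₂ = √(2gh + 2ΔP/ρ) = √(2·9.8·11.75 + 2·380800/1025) = 31.20 m/s.

v ≈ 31.20 m/s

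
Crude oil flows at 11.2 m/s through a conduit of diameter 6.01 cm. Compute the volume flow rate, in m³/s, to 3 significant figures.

Q = A·v = 0.00284 m² × 11.2 m/s = 0.0318 m³/s.

Q ≈ 0.0318 m³/s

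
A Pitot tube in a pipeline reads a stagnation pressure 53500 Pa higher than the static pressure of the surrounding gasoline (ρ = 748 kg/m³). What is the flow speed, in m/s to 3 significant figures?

v = 12.0 m/s

Bernoulli between the free stream and the stagnation point: ½ρv² = P_stag − P_static.
v = √(2ΔP/ρ) = √(2·53500/748) = 12.0 m/s.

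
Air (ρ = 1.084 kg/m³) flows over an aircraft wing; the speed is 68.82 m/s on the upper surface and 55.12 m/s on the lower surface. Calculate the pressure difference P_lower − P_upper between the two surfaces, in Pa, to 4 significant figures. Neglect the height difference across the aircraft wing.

ΔP ≈ 920.3 Pa

Bernoulli (same height): P_lower − P_upper = ½ρ(v_upper² − v_lower²).
ΔP = ½·1.084·(68.82² − 55.12²) = 920.3 Pa.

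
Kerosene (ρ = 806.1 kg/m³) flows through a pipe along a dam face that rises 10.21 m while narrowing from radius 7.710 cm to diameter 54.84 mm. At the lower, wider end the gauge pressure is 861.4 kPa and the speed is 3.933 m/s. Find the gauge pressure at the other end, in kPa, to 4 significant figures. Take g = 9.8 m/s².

The volume flow rate is constant, so v₂ = (A₁/A₂)v₁ = (186.7/23.62)·3.933 = 31.10 m/s.
Applying Bernoulli between the two ends and solving for P₂: P₂ = P₁ + ½ρ(v₁² − v₂²) − ρgΔh.
P₂ = 861400 + ½·806.1·(3.933² − 31.10²) − 806.1·9.8·(+10.21) = 861400 + (-383500) − (80660) = 397300 Pa.

P₂ = 397.3 kPa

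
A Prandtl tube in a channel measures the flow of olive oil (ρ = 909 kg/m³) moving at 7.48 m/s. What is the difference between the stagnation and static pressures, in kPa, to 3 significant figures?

Bernoulli between the free stream and the stagnation point: ½ρv² = P_stag − P_static.
ΔP = ½·909·7.48² = 25400 Pa.

ΔP ≈ 25.4 kPa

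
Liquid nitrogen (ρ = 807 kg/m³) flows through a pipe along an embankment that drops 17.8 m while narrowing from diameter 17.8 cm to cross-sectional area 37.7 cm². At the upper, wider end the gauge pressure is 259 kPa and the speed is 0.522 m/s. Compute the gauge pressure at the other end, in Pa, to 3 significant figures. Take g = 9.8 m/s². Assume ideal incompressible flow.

Mass conservation (A₁v₁ = A₂v₂) gives v₂ = 0.522 × 249/37.7 = 3.45 m/s.
Applying Bernoulli between the two ends and solving for P₂: P₂ = P₁ + ½ρ(v₁² − v₂²) − ρgΔh.
P₂ = 259000 + ½·807·(0.522² − 3.45²) − 807·9.8·(−17.8) = 259000 + (-4680) − (-141000) = 395000 Pa.

P₂ = 395000 Pa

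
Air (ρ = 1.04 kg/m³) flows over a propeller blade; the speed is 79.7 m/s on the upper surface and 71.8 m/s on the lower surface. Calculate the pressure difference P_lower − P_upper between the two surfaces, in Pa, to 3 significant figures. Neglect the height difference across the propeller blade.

622 Pa

Bernoulli (same height): P_lower − P_upper = ½ρ(v_upper² − v_lower²).
ΔP = ½·1.04·(79.7² − 71.8²) = 622 Pa.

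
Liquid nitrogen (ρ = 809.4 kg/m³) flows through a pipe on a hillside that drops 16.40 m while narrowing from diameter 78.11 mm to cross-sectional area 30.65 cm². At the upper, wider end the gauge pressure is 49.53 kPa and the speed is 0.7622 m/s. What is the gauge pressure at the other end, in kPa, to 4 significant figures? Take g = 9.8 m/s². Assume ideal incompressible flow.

Mass conservation (A₁v₁ = A₂v₂) gives v₂ = 0.7622 × 47.92/30.65 = 1.192 m/s.
Applying Bernoulli between the two ends and solving for P₂: P₂ = P₁ + ½ρ(v₁² − v₂²) − ρgΔh.
P₂ = 49530 + ½·809.4·(0.7622² − 1.192²) − 809.4·9.8·(−16.40) = 49530 + (-339.6) − (-130100) = 179300 Pa.

179.3 kPa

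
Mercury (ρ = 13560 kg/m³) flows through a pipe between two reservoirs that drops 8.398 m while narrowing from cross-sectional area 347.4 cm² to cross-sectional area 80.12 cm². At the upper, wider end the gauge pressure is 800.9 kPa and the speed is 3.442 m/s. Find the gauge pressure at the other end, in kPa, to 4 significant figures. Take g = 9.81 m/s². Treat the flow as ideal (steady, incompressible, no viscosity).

P₂ = 488.2 kPa

Mass conservation (A₁v₁ = A₂v₂) gives v₂ = 3.442 × 347.4/80.12 = 14.92 m/s.
Energy conservation along the streamline gives P₂ = P₁ − ½ρ(v₂² − v₁²) − ρg(h₂ − h₁).
P₂ = 800900 + ½·13560·(3.442² − 14.92²) − 13560·9.81·(−8.398) = 800900 + (-1430000) − (-1117000) = 488200 Pa.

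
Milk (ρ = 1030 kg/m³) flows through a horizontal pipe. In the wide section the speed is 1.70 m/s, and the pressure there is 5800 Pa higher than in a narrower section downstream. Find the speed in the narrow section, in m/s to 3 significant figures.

Along the level pipe P + ½ρv² is conserved, hence v₂² = v₁² + 2(P₁ − P₂)/ρ.
v₂ = √(1.70² + 2·5800/1030) = √(2.89 + 11.3) = 3.76 m/s.

v₂ ≈ 3.76 m/s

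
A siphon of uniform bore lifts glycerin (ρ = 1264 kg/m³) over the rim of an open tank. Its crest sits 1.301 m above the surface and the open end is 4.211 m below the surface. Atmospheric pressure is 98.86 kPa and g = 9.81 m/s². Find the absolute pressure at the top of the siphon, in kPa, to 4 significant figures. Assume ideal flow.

P_top ≈ 30.51 kPa

Bernoulli surface→outlet gives ½v² = g·h_out, so v = √(2·9.81·4.211) = 9.090 m/s.
The bore is uniform, so the speed at the crest is the same v. Bernoulli surface→crest: P_atm = P_top + ½ρv² + ρg·h_top.
P_top = 98860 − ½·1264·9.090² − 1264·9.81·1.301 = 30510 Pa.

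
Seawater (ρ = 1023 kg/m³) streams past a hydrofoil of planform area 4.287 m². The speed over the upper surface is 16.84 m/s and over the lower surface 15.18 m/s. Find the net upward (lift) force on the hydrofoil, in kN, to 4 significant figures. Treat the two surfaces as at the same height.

F = 116.6 kN

From P + ½ρv² = const at equal height, P_low − P_up = ½ρ(v_up² − v_low²).
ΔP = ½·1023·(16.84² − 15.18²) = 27190 Pa.
Lift = ΔP · A = 27190 × 4.287 = 116600 N.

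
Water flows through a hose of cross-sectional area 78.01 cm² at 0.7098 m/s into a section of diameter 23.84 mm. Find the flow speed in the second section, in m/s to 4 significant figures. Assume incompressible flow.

v₂ ≈ 12.40 m/s

The volume flow rate is constant, so v₂ = (A₁/A₂)v₁ = (78.01/4.464)·0.7098 = 12.40 m/s.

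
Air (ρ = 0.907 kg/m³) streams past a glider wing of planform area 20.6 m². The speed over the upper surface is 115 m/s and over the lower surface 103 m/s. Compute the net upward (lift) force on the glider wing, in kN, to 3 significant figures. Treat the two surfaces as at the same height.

With equal heights on the two surfaces, Bernoulli gives P_lower − P_upper = ½ρ(v_upper² − v_lower²).
ΔP = ½·0.907·(115² − 103²) = 1190 Pa.
Lift = ΔP · A = 1190 × 20.6 = 24400 N.

F ≈ 24.4 kN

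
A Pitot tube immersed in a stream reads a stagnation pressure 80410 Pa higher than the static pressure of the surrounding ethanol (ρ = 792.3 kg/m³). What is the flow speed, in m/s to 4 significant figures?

The dynamic pressure equals the rise in static pressure at the stagnation point: ΔP = ½ρv².
v = √(2ΔP/ρ) = √(2·80410/792.3) = 14.25 m/s.

14.25 m/s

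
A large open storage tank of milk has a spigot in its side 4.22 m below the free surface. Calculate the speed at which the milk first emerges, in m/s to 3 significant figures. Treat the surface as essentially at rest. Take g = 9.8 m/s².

v ≈ 9.09 m/s

Bernoulli from surface to hole (P equal, v_surface ≈ 0): v = √(2gh) = √(2×9.8×4.22) = 9.09 m/s.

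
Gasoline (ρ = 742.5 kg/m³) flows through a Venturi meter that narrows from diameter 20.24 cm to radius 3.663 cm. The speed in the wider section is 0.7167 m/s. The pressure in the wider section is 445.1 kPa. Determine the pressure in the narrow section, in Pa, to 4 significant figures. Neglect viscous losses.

P₂ ≈ 434200 Pa

Continuity gives A₁v₁ = A₂v₂, so v₂ = (321.7 cm²)/(42.15 cm²) × 0.7167 m/s = 5.470 m/s.
Bernoulli (h₁ = h₂): P₁ − P₂ = ½ρ(v₂² − v₁²).
P₂ = P₁ − ½ρ(v₂² − v₁²) = 445100 − ½·742.5·(5.470² − 0.7167²) = 445100 − 10920 = 434200 Pa.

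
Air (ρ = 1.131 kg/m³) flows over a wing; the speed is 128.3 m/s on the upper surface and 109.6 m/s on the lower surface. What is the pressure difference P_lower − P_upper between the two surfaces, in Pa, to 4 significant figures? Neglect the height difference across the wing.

ΔP ≈ 2516 Pa

Bernoulli (same height): P_lower − P_upper = ½ρ(v_upper² − v_lower²).
ΔP = ½·1.131·(128.3² − 109.6²) = 2516 Pa.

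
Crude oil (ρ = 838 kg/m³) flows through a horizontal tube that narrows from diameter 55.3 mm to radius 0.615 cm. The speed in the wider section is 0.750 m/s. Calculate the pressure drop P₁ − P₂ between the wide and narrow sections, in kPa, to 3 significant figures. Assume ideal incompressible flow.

96.1 kPa

The volume flow rate is constant, so v₂ = (A₁/A₂)v₁ = (24.0/1.19)·0.750 = 15.2 m/s.
Bernoulli (h₁ = h₂): P₁ − P₂ = ½ρ(v₂² − v₁²).
P₁ − P₂ = ½·838·(15.2² − 0.750²) = ½·838·229 = 96100 Pa.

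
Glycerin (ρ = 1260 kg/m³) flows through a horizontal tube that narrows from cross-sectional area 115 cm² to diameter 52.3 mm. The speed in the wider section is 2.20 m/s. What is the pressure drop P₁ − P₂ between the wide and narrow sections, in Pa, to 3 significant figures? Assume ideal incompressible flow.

The volume flow rate is constant, so v₂ = (A₁/A₂)v₁ = (115/21.5)·2.20 = 11.8 m/s.
Bernoulli (h₁ = h₂): P₁ − P₂ = ½ρ(v₂² − v₁²).
P₁ − P₂ = ½·1260·(11.8² − 2.20²) = ½·1260·134 = 84300 Pa.

ΔP = 84300 Pa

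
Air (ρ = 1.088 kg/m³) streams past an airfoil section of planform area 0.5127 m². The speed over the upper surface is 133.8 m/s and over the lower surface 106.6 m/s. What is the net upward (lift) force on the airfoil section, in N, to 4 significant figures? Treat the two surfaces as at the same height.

F = 1824 N

The faster flow above has the lower pressure; Bernoulli (same height) gives ΔP = ½ρ(v_up² − v_low²).
ΔP = ½·1.088·(133.8² − 106.6²) = 3557 Pa.
Lift = ΔP · A = 3557 × 0.5127 = 1824 N.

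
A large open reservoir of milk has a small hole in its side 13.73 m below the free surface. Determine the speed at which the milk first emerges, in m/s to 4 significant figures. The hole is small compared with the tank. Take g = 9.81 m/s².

v ≈ 16.41 m/s

Bernoulli from surface to hole (P equal, v_surface ≈ 0): v = √(2gh) = √(2×9.81×13.73) = 16.41 m/s.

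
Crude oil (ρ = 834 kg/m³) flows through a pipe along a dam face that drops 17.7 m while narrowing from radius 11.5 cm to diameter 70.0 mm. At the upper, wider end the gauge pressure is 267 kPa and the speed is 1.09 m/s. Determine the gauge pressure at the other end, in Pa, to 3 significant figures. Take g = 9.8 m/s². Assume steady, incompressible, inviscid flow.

Continuity gives A₁v₁ = A₂v₂, so v₂ = (415 cm²)/(38.5 cm²) × 1.09 m/s = 11.8 m/s.
Energy conservation along the streamline gives P₂ = P₁ − ½ρ(v₂² − v₁²) − ρg(h₂ − h₁).
P₂ = 267000 + ½·834·(1.09² − 11.8²) − 834·9.8·(−17.7) = 267000 + (-57200) − (-145000) = 354000 Pa.

P₂ ≈ 354000 Pa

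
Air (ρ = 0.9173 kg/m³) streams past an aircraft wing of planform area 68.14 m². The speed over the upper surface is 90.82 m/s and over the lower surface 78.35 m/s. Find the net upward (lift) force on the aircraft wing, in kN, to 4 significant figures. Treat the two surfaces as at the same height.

The faster flow above has the lower pressure; Bernoulli (same height) gives ΔP = ½ρ(v_up² − v_low²).
ΔP = ½·0.9173·(90.82² − 78.35²) = 967.5 Pa.
Lift = ΔP · A = 967.5 × 68.14 = 65930 N.

F ≈ 65.93 kN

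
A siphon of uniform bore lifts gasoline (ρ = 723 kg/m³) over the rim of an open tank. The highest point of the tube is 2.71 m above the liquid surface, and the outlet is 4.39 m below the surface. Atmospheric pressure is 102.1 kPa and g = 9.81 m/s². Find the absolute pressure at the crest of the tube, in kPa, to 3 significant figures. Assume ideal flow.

Bernoulli surface→outlet gives ½v² = g·h_out, so v = √(2·9.81·4.39) = 9.28 m/s.
With constant cross-section the crest speed equals v; applying Bernoulli from the surface up to the crest, P_top = P_atm − ½ρv² − ρg·h_top.
P_top = 102100 − ½·723·9.28² − 723·9.81·2.71 = 51700 Pa.

P_top = 51.7 kPa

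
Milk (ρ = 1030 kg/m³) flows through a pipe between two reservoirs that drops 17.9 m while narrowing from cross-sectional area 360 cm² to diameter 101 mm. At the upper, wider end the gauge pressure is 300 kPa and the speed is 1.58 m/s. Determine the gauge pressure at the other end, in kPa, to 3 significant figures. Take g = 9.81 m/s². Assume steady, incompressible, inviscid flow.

456 kPa

Mass conservation (A₁v₁ = A₂v₂) gives v₂ = 1.58 × 360/80.1 = 7.10 m/s.
Applying Bernoulli between the two ends and solving for P₂: P₂ = P₁ + ½ρ(v₁² − v₂²) − ρgΔh.
P₂ = 300000 + ½·1030·(1.58² − 7.10²) − 1030·9.81·(−17.9) = 300000 + (-24700) − (-181000) = 456000 Pa.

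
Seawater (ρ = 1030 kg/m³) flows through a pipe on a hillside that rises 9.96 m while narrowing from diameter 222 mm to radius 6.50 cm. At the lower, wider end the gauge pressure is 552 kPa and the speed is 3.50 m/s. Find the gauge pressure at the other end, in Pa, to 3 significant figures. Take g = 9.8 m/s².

Mass conservation (A₁v₁ = A₂v₂) gives v₂ = 3.50 × 387/133 = 10.2 m/s.
Bernoulli: P₁ + ½ρv₁² + ρg h₁ = P₂ + ½ρv₂² + ρg h₂, so P₂ = P₁ + ½ρ(v₁² − v₂²) − ρg(h₂ − h₁).
P₂ = 552000 + ½·1030·(3.50² − 10.2²) − 1030·9.8·(+9.96) = 552000 + (-47300) − (101000) = 404000 Pa.

404000 Pa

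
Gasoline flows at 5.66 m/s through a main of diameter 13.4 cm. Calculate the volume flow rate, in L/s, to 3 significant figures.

Q = A·v = 0.0141 m² × 5.66 m/s = 0.0798 m³/s.
Converting: 0.0798 m³/s × 1000 = 79.8 L/s.

79.8 L/s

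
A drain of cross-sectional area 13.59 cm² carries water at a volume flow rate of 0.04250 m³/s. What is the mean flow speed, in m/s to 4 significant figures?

Q = 0.04250 m³/s = 0.04250 m³/s.
v = Q/A = 0.04250 / 0.001359 = 31.27 m/s.

31.27 m/s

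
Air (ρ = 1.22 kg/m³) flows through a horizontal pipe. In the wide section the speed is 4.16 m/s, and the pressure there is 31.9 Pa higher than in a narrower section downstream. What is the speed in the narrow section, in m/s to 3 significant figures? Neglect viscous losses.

8.34 m/s

With h₁ = h₂, rearranging Bernoulli gives v₂ = √(v₁² + 2ΔP/ρ).
v₂ = √(4.16² + 2·31.9/1.22) = √(17.3 + 52.3) = 8.34 m/s.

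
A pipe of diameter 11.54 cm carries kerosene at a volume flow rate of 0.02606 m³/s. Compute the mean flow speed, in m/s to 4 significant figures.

v = 2.492 m/s

Q = 0.02606 m³/s = 0.02606 m³/s.
v = Q/A = 0.02606 / 0.01046 = 2.492 m/s.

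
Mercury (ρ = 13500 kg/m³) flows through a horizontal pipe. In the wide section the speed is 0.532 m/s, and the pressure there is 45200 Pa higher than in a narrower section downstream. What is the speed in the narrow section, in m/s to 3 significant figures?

v₂ = 2.64 m/s

Horizontal Bernoulli: P₁ + ½ρv₁² = P₂ + ½ρv₂², so v₂² = v₁² + 2(P₁ − P₂)/ρ.
v₂ = √(0.532² + 2·45200/13500) = √(0.283 + 6.70) = 2.64 m/s.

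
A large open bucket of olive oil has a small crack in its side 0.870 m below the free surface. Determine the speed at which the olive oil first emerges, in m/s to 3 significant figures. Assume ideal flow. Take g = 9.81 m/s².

v = 4.13 m/s

With the surface at rest and both surface and jet at atmospheric pressure, Bernoulli gives ρg h = ½ρv², so v = √(2gh) = √(2·9.81·0.870) = 4.13 m/s.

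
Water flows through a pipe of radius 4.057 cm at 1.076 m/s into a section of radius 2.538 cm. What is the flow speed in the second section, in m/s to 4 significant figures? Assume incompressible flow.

v₂ = 2.749 m/s

The volume flow rate is constant, so v₂ = (A₁/A₂)v₁ = (51.71/20.24)·1.076 = 2.749 m/s.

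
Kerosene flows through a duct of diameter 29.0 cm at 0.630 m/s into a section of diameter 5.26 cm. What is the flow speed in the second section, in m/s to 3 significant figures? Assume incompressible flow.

By continuity, v₂ = v₁·A₁/A₂ = 0.630·(661/21.7) = 19.1 m/s.

v₂ ≈ 19.1 m/s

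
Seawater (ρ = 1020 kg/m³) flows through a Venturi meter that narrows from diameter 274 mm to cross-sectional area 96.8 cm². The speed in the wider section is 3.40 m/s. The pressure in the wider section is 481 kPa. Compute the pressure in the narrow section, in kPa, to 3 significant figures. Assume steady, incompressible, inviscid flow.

Continuity gives A₁v₁ = A₂v₂, so v₂ = (590 cm²)/(96.8 cm²) × 3.40 m/s = 20.7 m/s.
Bernoulli (h₁ = h₂): P₁ − P₂ = ½ρ(v₂² − v₁²).
P₂ = P₁ − ½ρ(v₂² − v₁²) = 481000 − ½·1020·(20.7² − 3.40²) = 481000 − 213000 = 268000 Pa.

P₂ ≈ 268 kPa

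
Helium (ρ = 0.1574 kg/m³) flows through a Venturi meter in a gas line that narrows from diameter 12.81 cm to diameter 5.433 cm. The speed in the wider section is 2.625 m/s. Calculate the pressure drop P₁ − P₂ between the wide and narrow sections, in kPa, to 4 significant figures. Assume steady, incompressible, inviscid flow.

Mass conservation (A₁v₁ = A₂v₂) gives v₂ = 2.625 × 128.9/23.18 = 14.59 m/s.
Bernoulli (h₁ = h₂): P₁ − P₂ = ½ρ(v₂² − v₁²).
P₁ − P₂ = ½·0.1574·(14.59² − 2.625²) = ½·0.1574·206.1 = 16.22 Pa.

0.01622 kPa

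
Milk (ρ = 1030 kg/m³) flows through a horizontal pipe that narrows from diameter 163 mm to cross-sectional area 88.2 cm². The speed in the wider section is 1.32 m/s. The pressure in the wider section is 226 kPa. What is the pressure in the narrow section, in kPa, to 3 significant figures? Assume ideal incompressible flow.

The volume flow rate is constant, so v₂ = (A₁/A₂)v₁ = (209/88.2)·1.32 = 3.12 m/s.
Along the horizontal streamline, P + ½ρv² is constant.
P₂ = P₁ − ½ρ(v₂² − v₁²) = 226000 − ½·1030·(3.12² − 1.32²) = 226000 − 4130 = 222000 Pa.

P₂ ≈ 222 kPa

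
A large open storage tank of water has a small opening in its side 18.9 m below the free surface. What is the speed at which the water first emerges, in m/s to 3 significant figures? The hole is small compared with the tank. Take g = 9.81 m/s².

Torricelli's result v = √(2gh) gives v = √(2·9.81·18.9) = 19.3 m/s.

v ≈ 19.3 m/s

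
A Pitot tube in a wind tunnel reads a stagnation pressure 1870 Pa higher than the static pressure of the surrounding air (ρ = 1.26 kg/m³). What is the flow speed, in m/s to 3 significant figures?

v ≈ 54.5 m/s

The dynamic pressure equals the rise in static pressure at the stagnation point: ΔP = ½ρv².
v = √(2ΔP/ρ) = √(2·1870/1.26) = 54.5 m/s.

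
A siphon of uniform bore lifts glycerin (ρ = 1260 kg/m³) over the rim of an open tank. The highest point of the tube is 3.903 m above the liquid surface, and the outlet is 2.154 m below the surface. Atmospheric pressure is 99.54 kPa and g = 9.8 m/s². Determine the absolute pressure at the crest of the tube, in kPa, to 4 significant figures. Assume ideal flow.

From the surface to the outlet (both open to atmosphere, surface at rest): v = √(2g·h_out) = √(2·9.8·2.154) = 6.498 m/s.
Continuity keeps v the same throughout the tube; from surface to crest, P_atm + 0 = P_top + ½ρv² + ρg·h_top.
P_top = 99540 − ½·1260·6.498² − 1260·9.8·3.903 = 24750 Pa.

P_top = 24.75 kPa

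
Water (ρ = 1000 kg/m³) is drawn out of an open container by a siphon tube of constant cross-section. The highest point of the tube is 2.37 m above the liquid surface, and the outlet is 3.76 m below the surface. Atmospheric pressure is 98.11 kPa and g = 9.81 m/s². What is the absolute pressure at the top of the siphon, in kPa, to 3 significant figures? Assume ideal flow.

The outlet speed comes from Torricelli: v = √(2g·3.76) = 8.59 m/s.
Continuity keeps v the same throughout the tube; from surface to crest, P_atm + 0 = P_top + ½ρv² + ρg·h_top.
P_top = 98110 − ½·1000·8.59² − 1000·9.81·2.37 = 38000 Pa.

38.0 kPa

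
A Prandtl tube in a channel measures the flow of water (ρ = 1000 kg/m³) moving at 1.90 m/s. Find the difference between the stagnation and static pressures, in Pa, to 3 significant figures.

ΔP = 1800 Pa

At the stagnation point the flow is brought to rest, so Bernoulli gives P_stag − P_static = ½ρv².
ΔP = ½·1000·1.90² = 1800 Pa.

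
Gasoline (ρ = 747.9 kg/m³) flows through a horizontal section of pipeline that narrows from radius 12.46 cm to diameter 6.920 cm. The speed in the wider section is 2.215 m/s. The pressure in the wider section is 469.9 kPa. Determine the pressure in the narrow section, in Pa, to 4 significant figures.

The volume flow rate is constant, so v₂ = (A₁/A₂)v₁ = (487.7/37.61)·2.215 = 28.72 m/s.
Along the horizontal streamline, P + ½ρv² is constant.
P₂ = P₁ − ½ρ(v₂² − v₁²) = 469900 − ½·747.9·(28.72² − 2.215²) = 469900 − 306700 = 163200 Pa.

P₂ ≈ 163200 Pa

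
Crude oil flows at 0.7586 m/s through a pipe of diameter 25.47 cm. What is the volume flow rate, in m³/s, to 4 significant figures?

Q = A·v = 0.05095 m² × 0.7586 m/s = 0.03865 m³/s.

Q ≈ 0.03865 m³/s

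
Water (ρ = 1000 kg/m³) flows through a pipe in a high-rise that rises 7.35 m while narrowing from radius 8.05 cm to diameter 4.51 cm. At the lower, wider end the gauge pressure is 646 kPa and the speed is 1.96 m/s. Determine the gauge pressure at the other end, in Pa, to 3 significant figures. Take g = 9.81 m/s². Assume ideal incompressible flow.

P₂ ≈ 264000 Pa

Continuity gives A₁v₁ = A₂v₂, so v₂ = (204 cm²)/(16.0 cm²) × 1.96 m/s = 25.0 m/s.
Applying Bernoulli between the two ends and solving for P₂: P₂ = P₁ + ½ρ(v₁² − v₂²) − ρgΔh.
P₂ = 646000 + ½·1000·(1.96² − 25.0²) − 1000·9.81·(+7.35) = 646000 + (-310000) − (72100) = 264000 Pa.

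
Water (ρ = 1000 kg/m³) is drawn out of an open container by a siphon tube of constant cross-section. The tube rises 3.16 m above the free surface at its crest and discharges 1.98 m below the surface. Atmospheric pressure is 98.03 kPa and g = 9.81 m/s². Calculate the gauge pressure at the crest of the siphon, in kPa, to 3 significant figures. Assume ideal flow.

P_gauge ≈ -50.4 kPa

From the surface to the outlet (both open to atmosphere, surface at rest): v = √(2g·h_out) = √(2·9.81·1.98) = 6.23 m/s.
With constant cross-section the crest speed equals v; applying Bernoulli from the surface up to the crest, P_top = P_atm − ½ρv² − ρg·h_top.
P_top = 98030 − ½·1000·6.23² − 1000·9.81·3.16 = 47600 Pa. So P_gauge = P_top − P_atm = -50400 Pa.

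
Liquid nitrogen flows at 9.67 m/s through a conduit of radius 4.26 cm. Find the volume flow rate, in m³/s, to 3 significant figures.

Q = 0.0551 m³/s

Q = A·v = 0.00570 m² × 9.67 m/s = 0.0551 m³/s.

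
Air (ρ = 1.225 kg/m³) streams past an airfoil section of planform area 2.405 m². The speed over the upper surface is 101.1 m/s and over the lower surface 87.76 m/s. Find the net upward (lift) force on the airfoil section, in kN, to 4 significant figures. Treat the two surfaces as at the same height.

The faster flow above has the lower pressure; Bernoulli (same height) gives ΔP = ½ρ(v_up² − v_low²).
ΔP = ½·1.225·(101.1² − 87.76²) = 1543 Pa.
Lift = ΔP · A = 1543 × 2.405 = 3711 N.

F ≈ 3.711 kN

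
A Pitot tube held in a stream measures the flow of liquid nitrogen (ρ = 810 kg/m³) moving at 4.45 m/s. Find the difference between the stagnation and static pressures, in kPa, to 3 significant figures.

ΔP = 8.02 kPa

The dynamic pressure equals the rise in static pressure at the stagnation point: ΔP = ½ρv².
ΔP = ½·810·4.45² = 8020 Pa.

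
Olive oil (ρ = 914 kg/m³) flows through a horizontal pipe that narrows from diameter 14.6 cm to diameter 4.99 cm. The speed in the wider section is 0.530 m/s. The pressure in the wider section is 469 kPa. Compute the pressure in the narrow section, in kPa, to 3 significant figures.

By continuity, v₂ = v₁·A₁/A₂ = 0.530·(167/19.6) = 4.54 m/s.
Bernoulli (h₁ = h₂): P₁ − P₂ = ½ρ(v₂² − v₁²).
P₂ = P₁ − ½ρ(v₂² − v₁²) = 469000 − ½·914·(4.54² − 0.530²) = 469000 − 9280 = 460000 Pa.

P₂ = 460 kPa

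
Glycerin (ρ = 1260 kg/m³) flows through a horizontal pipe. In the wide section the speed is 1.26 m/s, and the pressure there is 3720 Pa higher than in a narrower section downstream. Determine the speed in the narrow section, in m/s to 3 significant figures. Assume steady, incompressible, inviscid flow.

Along the level pipe P + ½ρv² is conserved, hence v₂² = v₁² + 2(P₁ − P₂)/ρ.
v₂ = √(1.26² + 2·3720/1260) = √(1.59 + 5.90) = 2.74 m/s.

v₂ = 2.74 m/s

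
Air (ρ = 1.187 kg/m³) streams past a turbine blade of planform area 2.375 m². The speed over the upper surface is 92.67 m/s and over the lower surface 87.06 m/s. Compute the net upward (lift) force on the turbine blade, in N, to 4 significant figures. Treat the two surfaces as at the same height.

F ≈ 1421 N

From P + ½ρv² = const at equal height, P_low − P_up = ½ρ(v_up² − v_low²).
ΔP = ½·1.187·(92.67² − 87.06²) = 598.4 Pa.
Lift = ΔP · A = 598.4 × 2.375 = 1421 N.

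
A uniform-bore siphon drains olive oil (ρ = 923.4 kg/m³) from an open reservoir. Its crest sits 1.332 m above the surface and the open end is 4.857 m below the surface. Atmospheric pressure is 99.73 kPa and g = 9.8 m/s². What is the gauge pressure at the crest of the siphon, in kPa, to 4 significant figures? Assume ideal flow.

P_gauge = -56.01 kPa

From the surface to the outlet (both open to atmosphere, surface at rest): v = √(2g·h_out) = √(2·9.8·4.857) = 9.757 m/s.
The bore is uniform, so the speed at the crest is the same v. Bernoulli surface→crest: P_atm = P_top + ½ρv² + ρg·h_top.
P_top = 99730 − ½·923.4·9.757² − 923.4·9.8·1.332 = 43720 Pa. So P_gauge = P_top − P_atm = -56010 Pa.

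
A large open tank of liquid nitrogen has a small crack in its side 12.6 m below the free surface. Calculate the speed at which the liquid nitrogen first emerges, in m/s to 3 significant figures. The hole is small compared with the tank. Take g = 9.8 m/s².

Torricelli's result v = √(2gh) gives v = √(2·9.8·12.6) = 15.7 m/s.

v ≈ 15.7 m/s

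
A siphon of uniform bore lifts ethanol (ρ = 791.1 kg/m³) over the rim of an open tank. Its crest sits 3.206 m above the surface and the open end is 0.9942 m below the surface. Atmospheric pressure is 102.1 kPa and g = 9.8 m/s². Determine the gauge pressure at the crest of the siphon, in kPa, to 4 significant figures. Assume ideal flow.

-32.56 kPa

Bernoulli surface→outlet gives ½v² = g·h_out, so v = √(2·9.8·0.9942) = 4.414 m/s.
The bore is uniform, so the speed at the crest is the same v. Bernoulli surface→crest: P_atm = P_top + ½ρv² + ρg·h_top.
P_top = 102100 − ½·791.1·4.414² − 791.1·9.8·3.206 = 69540 Pa. So P_gauge = P_top − P_atm = -32560 Pa.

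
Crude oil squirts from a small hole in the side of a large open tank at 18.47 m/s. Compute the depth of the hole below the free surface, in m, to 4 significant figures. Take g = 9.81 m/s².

h ≈ 17.39 m

For a small hole in a large open tank, ½v² = gh, giving h = v²/(2g).
h = 18.47²/(2·9.81) = 341.1/19.62 = 17.39 m.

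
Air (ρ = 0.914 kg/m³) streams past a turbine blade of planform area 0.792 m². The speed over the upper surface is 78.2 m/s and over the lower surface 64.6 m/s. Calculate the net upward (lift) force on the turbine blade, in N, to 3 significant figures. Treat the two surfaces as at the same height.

F = 703 N

The faster flow above has the lower pressure; Bernoulli (same height) gives ΔP = ½ρ(v_up² − v_low²).
ΔP = ½·0.914·(78.2² − 64.6²) = 888 Pa.
Lift = ΔP · A = 888 × 0.792 = 703 N.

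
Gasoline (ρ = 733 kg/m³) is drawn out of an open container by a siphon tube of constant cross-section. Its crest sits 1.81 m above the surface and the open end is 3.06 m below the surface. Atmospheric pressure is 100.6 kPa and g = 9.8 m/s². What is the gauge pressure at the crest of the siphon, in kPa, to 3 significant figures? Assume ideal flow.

The outlet speed comes from Torricelli: v = √(2g·3.06) = 7.74 m/s.
With constant cross-section the crest speed equals v; applying Bernoulli from the surface up to the crest, P_top = P_atm − ½ρv² − ρg·h_top.
P_top = 100600 − ½·733·7.74² − 733·9.8·1.81 = 65600 Pa. So P_gauge = P_top − P_atm = -35000 Pa.

P_gauge ≈ -35.0 kPa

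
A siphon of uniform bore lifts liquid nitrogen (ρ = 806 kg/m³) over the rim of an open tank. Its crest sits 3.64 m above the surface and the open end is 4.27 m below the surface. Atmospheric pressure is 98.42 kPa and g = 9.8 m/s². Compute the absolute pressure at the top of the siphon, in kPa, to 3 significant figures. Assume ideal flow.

P_top = 35.9 kPa

From the surface to the outlet (both open to atmosphere, surface at rest): v = √(2g·h_out) = √(2·9.8·4.27) = 9.15 m/s.
With constant cross-section the crest speed equals v; applying Bernoulli from the surface up to the crest, P_top = P_atm − ½ρv² − ρg·h_top.
P_top = 98420 − ½·806·9.15² − 806·9.8·3.64 = 35900 Pa.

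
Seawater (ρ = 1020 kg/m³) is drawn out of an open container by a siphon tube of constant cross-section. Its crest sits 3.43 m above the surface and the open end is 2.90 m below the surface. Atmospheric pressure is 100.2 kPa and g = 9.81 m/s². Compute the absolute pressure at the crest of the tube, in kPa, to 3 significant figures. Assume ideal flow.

Bernoulli surface→outlet gives ½v² = g·h_out, so v = √(2·9.81·2.90) = 7.54 m/s.
The bore is uniform, so the speed at the crest is the same v. Bernoulli surface→crest: P_atm = P_top + ½ρv² + ρg·h_top.
P_top = 100200 − ½·1020·7.54² − 1020·9.81·3.43 = 36900 Pa.

36.9 kPa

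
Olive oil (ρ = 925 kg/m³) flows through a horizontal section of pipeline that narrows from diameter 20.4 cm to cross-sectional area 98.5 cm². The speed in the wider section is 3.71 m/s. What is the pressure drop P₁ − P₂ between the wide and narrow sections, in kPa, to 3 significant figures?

Mass conservation (A₁v₁ = A₂v₂) gives v₂ = 3.71 × 327/98.5 = 12.3 m/s.
The pipe is horizontal, so Bernoulli reduces to P₁ + ½ρv₁² = P₂ + ½ρv₂².
P₁ − P₂ = ½·925·(12.3² − 3.71²) = ½·925·138 = 63700 Pa.

ΔP = 63.7 kPa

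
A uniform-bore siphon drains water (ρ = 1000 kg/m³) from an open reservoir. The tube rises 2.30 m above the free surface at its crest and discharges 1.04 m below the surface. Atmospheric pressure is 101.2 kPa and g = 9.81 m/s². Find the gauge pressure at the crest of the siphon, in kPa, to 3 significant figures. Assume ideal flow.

-32.8 kPa

Bernoulli surface→outlet gives ½v² = g·h_out, so v = √(2·9.81·1.04) = 4.52 m/s.
With constant cross-section the crest speed equals v; applying Bernoulli from the surface up to the crest, P_top = P_atm − ½ρv² − ρg·h_top.
P_top = 101200 − ½·1000·4.52² − 1000·9.81·2.30 = 68400 Pa. So P_gauge = P_top − P_atm = -32800 Pa.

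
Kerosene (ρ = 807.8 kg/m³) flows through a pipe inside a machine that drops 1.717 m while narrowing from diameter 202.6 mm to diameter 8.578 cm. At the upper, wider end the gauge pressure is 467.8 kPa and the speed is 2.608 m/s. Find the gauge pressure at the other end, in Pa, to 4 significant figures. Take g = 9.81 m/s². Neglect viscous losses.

Mass conservation (A₁v₁ = A₂v₂) gives v₂ = 2.608 × 322.4/57.79 = 14.55 m/s.
Bernoulli: P₁ + ½ρv₁² + ρg h₁ = P₂ + ½ρv₂² + ρg h₂, so P₂ = P₁ + ½ρ(v₁² − v₂²) − ρg(h₂ − h₁).
P₂ = 467800 + ½·807.8·(2.608² − 14.55²) − 807.8·9.81·(−1.717) = 467800 + (-82740) − (-13610) = 398700 Pa.

P₂ ≈ 398700 Pa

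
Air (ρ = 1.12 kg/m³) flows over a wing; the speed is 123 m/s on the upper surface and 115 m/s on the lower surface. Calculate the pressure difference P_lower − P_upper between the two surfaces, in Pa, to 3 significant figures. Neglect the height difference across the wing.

With negligible Δh, P + ½ρv² is constant, so P_low − P_up = ½ρ(v_up² − v_low²).
ΔP = ½·1.12·(123² − 115²) = 1070 Pa.

1070 Pa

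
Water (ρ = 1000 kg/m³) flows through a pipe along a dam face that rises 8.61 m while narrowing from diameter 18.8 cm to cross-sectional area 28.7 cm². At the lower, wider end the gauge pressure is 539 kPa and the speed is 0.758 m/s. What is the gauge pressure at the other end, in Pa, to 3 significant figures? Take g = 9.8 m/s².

428000 Pa

By continuity, v₂ = v₁·A₁/A₂ = 0.758·(278/28.7) = 7.33 m/s.
Bernoulli: P₁ + ½ρv₁² + ρg h₁ = P₂ + ½ρv₂² + ρg h₂, so P₂ = P₁ + ½ρ(v₁² − v₂²) − ρg(h₂ − h₁).
P₂ = 539000 + ½·1000·(0.758² − 7.33²) − 1000·9.8·(+8.61) = 539000 + (-26600) − (84400) = 428000 Pa.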